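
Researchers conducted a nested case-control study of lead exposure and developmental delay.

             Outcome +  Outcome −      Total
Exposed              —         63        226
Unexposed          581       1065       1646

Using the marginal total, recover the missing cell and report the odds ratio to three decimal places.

The missing cell is in the exposed row: 226 − 63 = 163.
So a = 163, b = 63, c = 581, d = 1065.
OR = (a·d)/(b·c) = (163 × 1065) / (63 × 581) = 173595 / 36603 = 4.74264

4.743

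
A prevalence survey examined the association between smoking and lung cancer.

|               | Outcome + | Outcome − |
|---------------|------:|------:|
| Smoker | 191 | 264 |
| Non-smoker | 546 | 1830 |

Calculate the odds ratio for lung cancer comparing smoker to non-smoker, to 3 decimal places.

Cells: a = 191, b = 264, c = 546, d = 1830.
OR = (a·d)/(b·c) = (191 × 1830) / (264 × 546) = 349530 / 144144 = 2.42487
The odds of lung cancer are about 2.42 times as high in the smoker group.

2.425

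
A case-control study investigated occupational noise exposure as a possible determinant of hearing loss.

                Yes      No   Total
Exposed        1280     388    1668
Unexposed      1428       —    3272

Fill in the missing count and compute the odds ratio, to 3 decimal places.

The missing cell is in the unexposed row: 3272 − 1428 = 1844.
So a = 1280, b = 388, c = 1428, d = 1844.
OR = (a·d)/(b·c) = (1280 × 1844) / (388 × 1428) = 2360320 / 554064 = 4.26001

4.260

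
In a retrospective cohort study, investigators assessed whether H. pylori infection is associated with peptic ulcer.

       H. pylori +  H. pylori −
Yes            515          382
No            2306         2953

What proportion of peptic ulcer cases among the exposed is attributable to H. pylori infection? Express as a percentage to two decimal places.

Reading the table with exposure as columns: a = 515 (H. pylori +, case), b = 2306 (H. pylori +, non-case), c = 382 (H. pylori −, case), d = 2953.
Risk in exposed = 515/2821 = 0.18256; risk in unexposed = 382/3335 = 0.11454.
RR = 0.18256/0.11454 = 1.59381
AR% = (RR − 1)/RR × 100 = (1.59381 − 1)/1.59381 × 100 = 37.2573%

37.26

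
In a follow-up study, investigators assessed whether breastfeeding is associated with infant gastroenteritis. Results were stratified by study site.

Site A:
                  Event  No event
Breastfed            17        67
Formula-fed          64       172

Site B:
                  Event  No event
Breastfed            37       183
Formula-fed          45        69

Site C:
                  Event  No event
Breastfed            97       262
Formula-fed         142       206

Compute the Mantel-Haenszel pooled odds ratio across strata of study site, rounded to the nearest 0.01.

0.50

OR_MH = Σ(aᵢdᵢ/nᵢ) / Σ(bᵢcᵢ/nᵢ), where nᵢ is the stratum total.
Stratum 1 (Site A): n = 320; a·d/n = 17·172/320 = 9.1375; b·c/n = 67·64/320 = 13.4000
Stratum 2 (Site B): n = 334; a·d/n = 37·69/334 = 7.6437; b·c/n = 183·45/334 = 24.6557
Stratum 3 (Site C): n = 707; a·d/n = 97·206/707 = 28.2631; b·c/n = 262·142/707 = 52.6223
OR_MH = (9.1375 + 7.6437 + 28.2631) / (13.4000 + 24.6557 + 52.6223) = 45.0443 / 90.6780 = 0.49675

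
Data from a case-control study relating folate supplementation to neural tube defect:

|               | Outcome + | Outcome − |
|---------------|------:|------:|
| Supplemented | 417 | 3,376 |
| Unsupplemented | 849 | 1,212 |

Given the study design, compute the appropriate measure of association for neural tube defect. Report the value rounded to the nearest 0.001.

Cells: a = 417, b = 3376, c = 849, d = 1212.
This is a case-control study: participants were sampled on outcome status, so risks in the source population cannot be estimated directly — relative risk is not valid here. The odds ratio is the appropriate measure.
OR = (a·d)/(b·c) = (417 × 1212) / (3376 × 849) = 505404 / 2866224 = 0.17633

0.176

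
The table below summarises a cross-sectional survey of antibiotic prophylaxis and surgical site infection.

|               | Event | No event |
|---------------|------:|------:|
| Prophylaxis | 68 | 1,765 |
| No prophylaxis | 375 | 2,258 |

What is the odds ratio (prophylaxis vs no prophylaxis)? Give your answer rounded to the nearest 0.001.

Cells: a = 68, b = 1765, c = 375, d = 2258.
OR = (a·d)/(b·c) = (68 × 2258) / (1765 × 375) = 153544 / 661875 = 0.23198
Exposure is associated with lower odds of surgical site infection (OR = 0.23 < 1).

0.232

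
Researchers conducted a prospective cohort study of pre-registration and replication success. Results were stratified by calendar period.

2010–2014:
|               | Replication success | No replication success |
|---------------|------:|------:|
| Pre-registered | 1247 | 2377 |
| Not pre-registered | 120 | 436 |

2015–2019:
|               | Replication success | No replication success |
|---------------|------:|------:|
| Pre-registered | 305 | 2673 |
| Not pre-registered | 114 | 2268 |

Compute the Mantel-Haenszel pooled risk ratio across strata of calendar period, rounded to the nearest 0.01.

1.80

RR_MH = Σ(aᵢ·n₀ᵢ/nᵢ) / Σ(cᵢ·n₁ᵢ/nᵢ), with n₁ᵢ = aᵢ+bᵢ (exposed), n₀ᵢ = cᵢ+dᵢ (unexposed), nᵢ = n₁ᵢ+n₀ᵢ.
Stratum 1 (2010–2014): n₁ = 3624, n₀ = 556, n = 4180; a·n₀/n = 1247·556/4180 = 165.8689; c·n₁/n = 120·3624/4180 = 104.0383
Stratum 2 (2015–2019): n₁ = 2978, n₀ = 2382, n = 5360; a·n₀/n = 305·2382/5360 = 135.5429; c·n₁/n = 114·2978/5360 = 63.3381
RR_MH = (165.8689 + 135.5429) / (104.0383 + 63.3381) = 301.4118 / 167.3763 = 1.80080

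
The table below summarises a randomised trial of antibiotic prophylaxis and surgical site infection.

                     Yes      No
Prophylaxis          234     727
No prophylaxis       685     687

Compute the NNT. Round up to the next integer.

Risk in treated group = 234/961 = 0.24350; risk in control = 685/1372 = 0.49927.
Absolute risk reduction = 0.49927 − 0.24350 = 0.25577
NNT = 1 / ARR = 1 / 0.25577 = 3.910 → round up → 4

4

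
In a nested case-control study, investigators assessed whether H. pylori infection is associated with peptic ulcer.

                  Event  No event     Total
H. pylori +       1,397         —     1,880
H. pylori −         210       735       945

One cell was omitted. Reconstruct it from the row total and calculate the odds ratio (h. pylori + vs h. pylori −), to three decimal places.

The missing cell is in the exposed row: 1880 − 1397 = 483.
So a = 1397, b = 483, c = 210, d = 735.
OR = (a·d)/(b·c) = (1397 × 735) / (483 × 210) = 1026795 / 101430 = 10.12319

10.123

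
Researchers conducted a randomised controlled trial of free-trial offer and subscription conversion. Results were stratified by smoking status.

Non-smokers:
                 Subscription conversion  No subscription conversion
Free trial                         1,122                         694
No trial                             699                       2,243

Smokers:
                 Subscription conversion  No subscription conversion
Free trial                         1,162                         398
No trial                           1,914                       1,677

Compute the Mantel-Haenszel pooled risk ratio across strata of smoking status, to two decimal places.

RR_MH = Σ(aᵢ·n₀ᵢ/nᵢ) / Σ(cᵢ·n₁ᵢ/nᵢ), with n₁ᵢ = aᵢ+bᵢ (exposed), n₀ᵢ = cᵢ+dᵢ (unexposed), nᵢ = n₁ᵢ+n₀ᵢ.
Stratum 1 (Non-smokers): n₁ = 1816, n₀ = 2942, n = 4758; a·n₀/n = 1122·2942/4758 = 693.7629; c·n₁/n = 699·1816/4758 = 266.7894
Stratum 2 (Smokers): n₁ = 1560, n₀ = 3591, n = 5151; a·n₀/n = 1162·3591/5151 = 810.0839; c·n₁/n = 1914·1560/5151 = 579.6622
RR_MH = (693.7629 + 810.0839) / (266.7894 + 579.6622) = 1503.8468 / 846.4516 = 1.77665

1.78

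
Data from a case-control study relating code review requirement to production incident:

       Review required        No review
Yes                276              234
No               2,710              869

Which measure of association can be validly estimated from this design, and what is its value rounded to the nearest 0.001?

0.378

Reading the table with exposure as columns: a = 276 (Review required, case), b = 2710 (Review required, non-case), c = 234 (No review, case), d = 869.
This is a case-control study: participants were sampled on outcome status, so risks in the source population cannot be estimated directly — relative risk is not valid here. The odds ratio is the appropriate measure.
OR = (a·d)/(b·c) = (276 × 869) / (2710 × 234) = 239844 / 634140 = 0.37822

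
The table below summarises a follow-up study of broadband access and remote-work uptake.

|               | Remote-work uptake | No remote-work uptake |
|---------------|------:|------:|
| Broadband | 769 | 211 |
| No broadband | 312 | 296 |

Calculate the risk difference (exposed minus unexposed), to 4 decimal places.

0.2715

Cells: a = 769, b = 211, c = 312, d = 296.
Risk in exposed = 769/980 = 0.784694; risk in unexposed = 312/608 = 0.513158.
Risk difference = 0.784694 − 0.513158 = 0.271536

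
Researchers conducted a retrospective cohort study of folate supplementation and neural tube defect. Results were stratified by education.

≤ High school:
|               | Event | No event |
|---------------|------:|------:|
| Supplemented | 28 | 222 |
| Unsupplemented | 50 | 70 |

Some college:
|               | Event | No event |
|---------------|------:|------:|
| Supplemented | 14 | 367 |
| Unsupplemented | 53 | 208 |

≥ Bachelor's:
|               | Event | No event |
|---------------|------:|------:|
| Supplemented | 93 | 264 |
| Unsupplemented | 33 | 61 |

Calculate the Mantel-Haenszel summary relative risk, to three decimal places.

0.374

RR_MH = Σ(aᵢ·n₀ᵢ/nᵢ) / Σ(cᵢ·n₁ᵢ/nᵢ), with n₁ᵢ = aᵢ+bᵢ (exposed), n₀ᵢ = cᵢ+dᵢ (unexposed), nᵢ = n₁ᵢ+n₀ᵢ.
Stratum 1 (≤ High school): n₁ = 250, n₀ = 120, n = 370; a·n₀/n = 28·120/370 = 9.0811; c·n₁/n = 50·250/370 = 33.7838
Stratum 2 (Some college): n₁ = 381, n₀ = 261, n = 642; a·n₀/n = 14·261/642 = 5.6916; c·n₁/n = 53·381/642 = 31.4533
Stratum 3 (≥ Bachelor's): n₁ = 357, n₀ = 94, n = 451; a·n₀/n = 93·94/451 = 19.3836; c·n₁/n = 33·357/451 = 26.1220
RR_MH = (9.0811 + 5.6916 + 19.3836) / (33.7838 + 31.4533 + 26.1220) = 34.1563 / 91.3590 = 0.37387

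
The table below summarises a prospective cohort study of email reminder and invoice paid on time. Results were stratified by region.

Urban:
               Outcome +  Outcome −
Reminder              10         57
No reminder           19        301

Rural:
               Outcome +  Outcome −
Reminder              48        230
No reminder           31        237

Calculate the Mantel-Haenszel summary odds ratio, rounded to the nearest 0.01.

1.80

OR_MH = Σ(aᵢdᵢ/nᵢ) / Σ(bᵢcᵢ/nᵢ), where nᵢ is the stratum total.
Stratum 1 (Urban): n = 387; a·d/n = 10·301/387 = 7.7778; b·c/n = 57·19/387 = 2.7984
Stratum 2 (Rural): n = 546; a·d/n = 48·237/546 = 20.8352; b·c/n = 230·31/546 = 13.0586
OR_MH = (7.7778 + 20.8352) / (2.7984 + 13.0586) = 28.6129 / 15.8571 = 1.80443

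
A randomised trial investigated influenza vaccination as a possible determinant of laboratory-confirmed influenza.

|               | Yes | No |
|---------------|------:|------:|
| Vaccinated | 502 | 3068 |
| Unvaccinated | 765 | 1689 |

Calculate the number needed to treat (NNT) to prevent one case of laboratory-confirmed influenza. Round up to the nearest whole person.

Risk in treated group = 502/3570 = 0.14062; risk in control = 765/2454 = 0.31174.
Absolute risk reduction = 0.31174 − 0.14062 = 0.17112
NNT = 1 / ARR = 1 / 0.17112 = 5.844 → round up → 6

6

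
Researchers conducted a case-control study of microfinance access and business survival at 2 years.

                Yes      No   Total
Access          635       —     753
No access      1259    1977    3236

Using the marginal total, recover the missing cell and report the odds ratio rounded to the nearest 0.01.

The missing cell is in the exposed row: 753 − 635 = 118.
So a = 635, b = 118, c = 1259, d = 1977.
OR = (a·d)/(b·c) = (635 × 1977) / (118 × 1259) = 1255395 / 148562 = 8.45031

8.45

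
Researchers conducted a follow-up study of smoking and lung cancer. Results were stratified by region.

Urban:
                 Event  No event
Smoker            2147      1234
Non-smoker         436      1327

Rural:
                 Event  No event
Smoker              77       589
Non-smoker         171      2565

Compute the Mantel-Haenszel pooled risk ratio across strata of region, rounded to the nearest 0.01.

RR_MH = Σ(aᵢ·n₀ᵢ/nᵢ) / Σ(cᵢ·n₁ᵢ/nᵢ), with n₁ᵢ = aᵢ+bᵢ (exposed), n₀ᵢ = cᵢ+dᵢ (unexposed), nᵢ = n₁ᵢ+n₀ᵢ.
Stratum 1 (Urban): n₁ = 3381, n₀ = 1763, n = 5144; a·n₀/n = 2147·1763/5144 = 735.8400; c·n₁/n = 436·3381/5144 = 286.5700
Stratum 2 (Rural): n₁ = 666, n₀ = 2736, n = 3402; a·n₀/n = 77·2736/3402 = 61.9259; c·n₁/n = 171·666/3402 = 33.4762
RR_MH = (735.8400 + 61.9259) / (286.5700 + 33.4762) = 797.7659 / 320.0462 = 2.49266

2.49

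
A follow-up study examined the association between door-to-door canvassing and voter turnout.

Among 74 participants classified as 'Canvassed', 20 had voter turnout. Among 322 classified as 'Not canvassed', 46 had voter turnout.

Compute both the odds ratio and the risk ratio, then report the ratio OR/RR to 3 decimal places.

From the description: a = 20, b = 54, c = 46, d = 276.
OR = (20·276)/(54·46) = 5520/2484 = 2.22222
Risk in exposed = 20/74 = 0.27027; risk in unexposed = 46/322 = 0.14286; RR = 1.89189
OR/RR = 2.22222 / 1.89189 = 1.17460
The outcome is not rare, so the OR lies further from 1 than the RR.

1.175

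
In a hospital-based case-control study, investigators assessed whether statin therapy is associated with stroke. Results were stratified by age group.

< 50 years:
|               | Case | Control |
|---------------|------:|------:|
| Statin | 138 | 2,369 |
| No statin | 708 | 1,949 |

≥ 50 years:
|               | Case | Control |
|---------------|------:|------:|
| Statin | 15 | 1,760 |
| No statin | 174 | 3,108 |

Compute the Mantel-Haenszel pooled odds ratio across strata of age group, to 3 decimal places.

0.159

OR_MH = Σ(aᵢdᵢ/nᵢ) / Σ(bᵢcᵢ/nᵢ), where nᵢ is the stratum total.
Stratum 1 (< 50 years): n = 5164; a·d/n = 138·1949/5164 = 52.0840; b·c/n = 2369·708/5164 = 324.7971
Stratum 2 (≥ 50 years): n = 5057; a·d/n = 15·3108/5057 = 9.2189; b·c/n = 1760·174/5057 = 60.5576
OR_MH = (52.0840 + 9.2189) / (324.7971 + 60.5576) = 61.3029 / 385.3547 = 0.15908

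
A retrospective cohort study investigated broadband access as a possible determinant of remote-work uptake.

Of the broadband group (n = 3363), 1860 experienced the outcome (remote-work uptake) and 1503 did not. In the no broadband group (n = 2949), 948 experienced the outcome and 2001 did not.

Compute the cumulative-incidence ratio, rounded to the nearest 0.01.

From the description: a = 1860, b = 1503, c = 948, d = 2001.
Risk in exposed = 1860/3363 = 0.55308; risk in unexposed = 948/2949 = 0.32146.
RR = 0.55308 / 0.32146 = 1.72049
The risk among the exposed is 1.72 times that among the unexposed.

1.72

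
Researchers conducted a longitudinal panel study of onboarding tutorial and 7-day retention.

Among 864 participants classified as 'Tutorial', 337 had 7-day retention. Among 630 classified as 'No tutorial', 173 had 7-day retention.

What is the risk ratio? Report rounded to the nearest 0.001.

From the description: a = 337, b = 527, c = 173, d = 457.
Risk in exposed = 337/864 = 0.39005; risk in unexposed = 173/630 = 0.27460.
RR = 0.39005 / 0.27460 = 1.42040
The risk among the exposed is 1.42 times that among the unexposed.

1.420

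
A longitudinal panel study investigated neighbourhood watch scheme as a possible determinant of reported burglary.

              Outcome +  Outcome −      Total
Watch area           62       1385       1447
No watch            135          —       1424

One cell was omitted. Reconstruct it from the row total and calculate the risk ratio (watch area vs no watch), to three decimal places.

The missing cell is in the unexposed row: 1424 − 135 = 1289.
So a = 62, b = 1385, c = 135, d = 1289.
RR = [a/(a+b)] / [c/(c+d)] = (62/1447) / (135/1424) = 0.04285/0.09480 = 0.45196

0.452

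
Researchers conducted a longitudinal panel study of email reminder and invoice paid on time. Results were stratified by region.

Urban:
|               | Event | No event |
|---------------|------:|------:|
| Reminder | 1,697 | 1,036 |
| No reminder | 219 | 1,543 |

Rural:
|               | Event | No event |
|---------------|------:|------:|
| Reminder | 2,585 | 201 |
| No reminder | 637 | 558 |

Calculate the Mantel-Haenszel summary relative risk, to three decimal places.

RR_MH = Σ(aᵢ·n₀ᵢ/nᵢ) / Σ(cᵢ·n₁ᵢ/nᵢ), with n₁ᵢ = aᵢ+bᵢ (exposed), n₀ᵢ = cᵢ+dᵢ (unexposed), nᵢ = n₁ᵢ+n₀ᵢ.
Stratum 1 (Urban): n₁ = 2733, n₀ = 1762, n = 4495; a·n₀/n = 1697·1762/4495 = 665.2089; c·n₁/n = 219·2733/4495 = 133.1539
Stratum 2 (Rural): n₁ = 2786, n₀ = 1195, n = 3981; a·n₀/n = 2585·1195/3981 = 775.9545; c·n₁/n = 637·2786/3981 = 445.7880
RR_MH = (665.2089 + 775.9545) / (133.1539 + 445.7880) = 1441.1634 / 578.9419 = 2.48931

2.489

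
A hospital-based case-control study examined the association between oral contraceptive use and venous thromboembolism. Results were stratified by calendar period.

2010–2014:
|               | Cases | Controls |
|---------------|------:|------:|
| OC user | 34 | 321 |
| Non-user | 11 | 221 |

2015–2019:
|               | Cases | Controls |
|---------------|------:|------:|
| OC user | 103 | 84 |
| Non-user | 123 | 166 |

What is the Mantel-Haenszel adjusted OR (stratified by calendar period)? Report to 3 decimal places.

OR_MH = Σ(aᵢdᵢ/nᵢ) / Σ(bᵢcᵢ/nᵢ), where nᵢ is the stratum total.
Stratum 1 (2010–2014): n = 587; a·d/n = 34·221/587 = 12.8007; b·c/n = 321·11/587 = 6.0153
Stratum 2 (2015–2019): n = 476; a·d/n = 103·166/476 = 35.9202; b·c/n = 84·123/476 = 21.7059
OR_MH = (12.8007 + 35.9202) / (6.0153 + 21.7059) = 48.7208 / 27.7212 = 1.75753

1.758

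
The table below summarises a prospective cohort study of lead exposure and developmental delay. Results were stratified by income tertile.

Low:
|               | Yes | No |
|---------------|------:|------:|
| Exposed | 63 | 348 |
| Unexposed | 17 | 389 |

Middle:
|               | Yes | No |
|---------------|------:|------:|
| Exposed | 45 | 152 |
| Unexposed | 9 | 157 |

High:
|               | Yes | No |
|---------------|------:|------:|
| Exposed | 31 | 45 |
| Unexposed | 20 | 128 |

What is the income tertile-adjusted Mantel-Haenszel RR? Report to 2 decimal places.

3.58

RR_MH = Σ(aᵢ·n₀ᵢ/nᵢ) / Σ(cᵢ·n₁ᵢ/nᵢ), with n₁ᵢ = aᵢ+bᵢ (exposed), n₀ᵢ = cᵢ+dᵢ (unexposed), nᵢ = n₁ᵢ+n₀ᵢ.
Stratum 1 (Low): n₁ = 411, n₀ = 406, n = 817; a·n₀/n = 63·406/817 = 31.3072; c·n₁/n = 17·411/817 = 8.5520
Stratum 2 (Middle): n₁ = 197, n₀ = 166, n = 363; a·n₀/n = 45·166/363 = 20.5785; c·n₁/n = 9·197/363 = 4.8843
Stratum 3 (High): n₁ = 76, n₀ = 148, n = 224; a·n₀/n = 31·148/224 = 20.4821; c·n₁/n = 20·76/224 = 6.7857
RR_MH = (31.3072 + 20.5785 + 20.4821) / (8.5520 + 4.8843 + 6.7857) = 72.3679 / 20.2220 = 3.57867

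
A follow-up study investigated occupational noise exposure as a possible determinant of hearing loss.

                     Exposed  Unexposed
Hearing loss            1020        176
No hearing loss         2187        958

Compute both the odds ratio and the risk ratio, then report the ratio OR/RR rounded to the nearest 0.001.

1.239

Reading the table with exposure as columns: a = 1020 (Exposed, case), b = 2187 (Exposed, non-case), c = 176 (Unexposed, case), d = 958.
OR = (1020·958)/(2187·176) = 977160/384912 = 2.53866
Risk in exposed = 1020/3207 = 0.31805; risk in unexposed = 176/1134 = 0.15520; RR = 2.04928
OR/RR = 2.53866 / 2.04928 = 1.23880
The outcome is not rare, so the OR lies further from 1 than the RR.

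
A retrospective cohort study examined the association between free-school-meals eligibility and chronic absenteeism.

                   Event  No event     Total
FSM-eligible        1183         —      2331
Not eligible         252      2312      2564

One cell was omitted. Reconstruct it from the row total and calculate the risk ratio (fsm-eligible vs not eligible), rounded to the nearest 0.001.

5.164

The missing cell is in the exposed row: 2331 − 1183 = 1148.
So a = 1183, b = 1148, c = 252, d = 2312.
RR = [a/(a+b)] / [c/(c+d)] = (1183/2331) / (252/2564) = 0.50751/0.09828 = 5.16369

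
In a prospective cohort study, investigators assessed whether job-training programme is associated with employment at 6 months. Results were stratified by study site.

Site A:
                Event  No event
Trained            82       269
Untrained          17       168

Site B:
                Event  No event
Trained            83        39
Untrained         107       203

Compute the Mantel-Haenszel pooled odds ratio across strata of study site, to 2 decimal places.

3.56

OR_MH = Σ(aᵢdᵢ/nᵢ) / Σ(bᵢcᵢ/nᵢ), where nᵢ is the stratum total.
Stratum 1 (Site A): n = 536; a·d/n = 82·168/536 = 25.7015; b·c/n = 269·17/536 = 8.5317
Stratum 2 (Site B): n = 432; a·d/n = 83·203/432 = 39.0023; b·c/n = 39·107/432 = 9.6597
OR_MH = (25.7015 + 39.0023) / (8.5317 + 9.6597) = 64.7038 / 18.1914 = 3.55683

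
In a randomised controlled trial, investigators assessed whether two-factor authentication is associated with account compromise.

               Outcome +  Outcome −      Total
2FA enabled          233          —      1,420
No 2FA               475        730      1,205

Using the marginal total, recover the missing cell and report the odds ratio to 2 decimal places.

The missing cell is in the exposed row: 1420 − 233 = 1187.
So a = 233, b = 1187, c = 475, d = 730.
OR = (a·d)/(b·c) = (233 × 730) / (1187 × 475) = 170090 / 563825 = 0.30167

0.30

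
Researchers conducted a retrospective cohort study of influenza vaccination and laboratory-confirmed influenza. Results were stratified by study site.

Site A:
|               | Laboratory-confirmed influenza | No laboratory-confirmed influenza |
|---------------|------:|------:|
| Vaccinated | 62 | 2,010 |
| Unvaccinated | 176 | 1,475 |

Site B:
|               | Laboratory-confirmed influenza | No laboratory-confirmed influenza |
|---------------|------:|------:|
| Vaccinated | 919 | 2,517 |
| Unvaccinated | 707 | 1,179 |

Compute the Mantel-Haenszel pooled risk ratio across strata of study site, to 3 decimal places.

0.637

RR_MH = Σ(aᵢ·n₀ᵢ/nᵢ) / Σ(cᵢ·n₁ᵢ/nᵢ), with n₁ᵢ = aᵢ+bᵢ (exposed), n₀ᵢ = cᵢ+dᵢ (unexposed), nᵢ = n₁ᵢ+n₀ᵢ.
Stratum 1 (Site A): n₁ = 2072, n₀ = 1651, n = 3723; a·n₀/n = 62·1651/3723 = 27.4945; c·n₁/n = 176·2072/3723 = 97.9511
Stratum 2 (Site B): n₁ = 3436, n₀ = 1886, n = 5322; a·n₀/n = 919·1886/5322 = 325.6734; c·n₁/n = 707·3436/5322 = 456.4547
RR_MH = (27.4945 + 325.6734) / (97.9511 + 456.4547) = 353.1679 / 554.4058 = 0.63702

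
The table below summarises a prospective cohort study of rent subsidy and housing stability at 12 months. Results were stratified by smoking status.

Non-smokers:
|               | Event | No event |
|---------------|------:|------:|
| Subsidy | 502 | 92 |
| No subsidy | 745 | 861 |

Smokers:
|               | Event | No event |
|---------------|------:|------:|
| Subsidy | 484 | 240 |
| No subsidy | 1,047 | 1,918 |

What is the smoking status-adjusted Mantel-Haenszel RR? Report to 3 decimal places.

RR_MH = Σ(aᵢ·n₀ᵢ/nᵢ) / Σ(cᵢ·n₁ᵢ/nᵢ), with n₁ᵢ = aᵢ+bᵢ (exposed), n₀ᵢ = cᵢ+dᵢ (unexposed), nᵢ = n₁ᵢ+n₀ᵢ.
Stratum 1 (Non-smokers): n₁ = 594, n₀ = 1606, n = 2200; a·n₀/n = 502·1606/2200 = 366.4600; c·n₁/n = 745·594/2200 = 201.1500
Stratum 2 (Smokers): n₁ = 724, n₀ = 2965, n = 3689; a·n₀/n = 484·2965/3689 = 389.0106; c·n₁/n = 1047·724/3689 = 205.4833
RR_MH = (366.4600 + 389.0106) / (201.1500 + 205.4833) = 755.4706 / 406.6333 = 1.85787

1.858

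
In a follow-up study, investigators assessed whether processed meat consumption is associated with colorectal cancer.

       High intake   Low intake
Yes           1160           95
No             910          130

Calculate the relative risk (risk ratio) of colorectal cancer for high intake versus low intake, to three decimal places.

1.327

Reading the table with exposure as columns: a = 1160 (High intake, case), b = 910 (High intake, non-case), c = 95 (Low intake, case), d = 130.
Risk in exposed = 1160/2070 = 0.56039; risk in unexposed = 95/225 = 0.42222.
RR = 0.56039 / 0.42222 = 1.32723
The risk among the exposed is 1.33 times that among the unexposed.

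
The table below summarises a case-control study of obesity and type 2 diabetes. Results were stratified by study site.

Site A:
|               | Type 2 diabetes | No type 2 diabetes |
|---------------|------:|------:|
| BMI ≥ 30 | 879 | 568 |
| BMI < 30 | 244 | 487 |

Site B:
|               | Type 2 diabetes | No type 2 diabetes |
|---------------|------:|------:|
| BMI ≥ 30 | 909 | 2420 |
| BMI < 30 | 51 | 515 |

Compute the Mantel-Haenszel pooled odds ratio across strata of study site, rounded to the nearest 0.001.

3.323

OR_MH = Σ(aᵢdᵢ/nᵢ) / Σ(bᵢcᵢ/nᵢ), where nᵢ is the stratum total.
Stratum 1 (Site A): n = 2178; a·d/n = 879·487/2178 = 196.5441; b·c/n = 568·244/2178 = 63.6327
Stratum 2 (Site B): n = 3895; a·d/n = 909·515/3895 = 120.1887; b·c/n = 2420·51/3895 = 31.6868
OR_MH = (196.5441 + 120.1887) / (63.6327 + 31.6868) = 316.7328 / 95.3195 = 3.32286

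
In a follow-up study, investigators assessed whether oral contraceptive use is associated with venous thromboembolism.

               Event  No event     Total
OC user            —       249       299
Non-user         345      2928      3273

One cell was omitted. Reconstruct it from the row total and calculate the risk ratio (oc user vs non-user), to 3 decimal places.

1.586

The missing cell is in the exposed row: 299 − 249 = 50.
So a = 50, b = 249, c = 345, d = 2928.
RR = [a/(a+b)] / [c/(c+d)] = (50/299) / (345/3273) = 0.16722/0.10541 = 1.58645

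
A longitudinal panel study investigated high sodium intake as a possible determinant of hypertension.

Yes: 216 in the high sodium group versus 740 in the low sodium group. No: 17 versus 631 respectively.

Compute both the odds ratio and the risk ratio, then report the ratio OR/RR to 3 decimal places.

6.308

From the description: a = 216, b = 17, c = 740, d = 631.
OR = (216·631)/(17·740) = 136296/12580 = 10.83434
Risk in exposed = 216/233 = 0.92704; risk in unexposed = 740/1371 = 0.53975; RR = 1.71753
OR/RR = 10.83434 / 1.71753 = 6.30810
The outcome is not rare, so the OR lies further from 1 than the RR.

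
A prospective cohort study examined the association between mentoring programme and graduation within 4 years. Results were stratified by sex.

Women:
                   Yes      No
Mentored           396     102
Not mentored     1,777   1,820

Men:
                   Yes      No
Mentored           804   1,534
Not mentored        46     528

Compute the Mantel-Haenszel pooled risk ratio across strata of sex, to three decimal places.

2.001

RR_MH = Σ(aᵢ·n₀ᵢ/nᵢ) / Σ(cᵢ·n₁ᵢ/nᵢ), with n₁ᵢ = aᵢ+bᵢ (exposed), n₀ᵢ = cᵢ+dᵢ (unexposed), nᵢ = n₁ᵢ+n₀ᵢ.
Stratum 1 (Women): n₁ = 498, n₀ = 3597, n = 4095; a·n₀/n = 396·3597/4095 = 347.8418; c·n₁/n = 1777·498/4095 = 216.1040
Stratum 2 (Men): n₁ = 2338, n₀ = 574, n = 2912; a·n₀/n = 804·574/2912 = 158.4808; c·n₁/n = 46·2338/2912 = 36.9327
RR_MH = (347.8418 + 158.4808) / (216.1040 + 36.9327) = 506.3225 / 253.0367 = 2.00098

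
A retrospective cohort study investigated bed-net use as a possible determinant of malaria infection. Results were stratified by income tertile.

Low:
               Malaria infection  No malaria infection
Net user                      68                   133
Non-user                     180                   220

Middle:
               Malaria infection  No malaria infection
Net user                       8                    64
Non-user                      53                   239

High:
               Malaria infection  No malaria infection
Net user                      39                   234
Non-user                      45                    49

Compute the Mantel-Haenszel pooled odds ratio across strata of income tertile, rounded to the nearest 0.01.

0.45

OR_MH = Σ(aᵢdᵢ/nᵢ) / Σ(bᵢcᵢ/nᵢ), where nᵢ is the stratum total.
Stratum 1 (Low): n = 601; a·d/n = 68·220/601 = 24.8918; b·c/n = 133·180/601 = 39.8336
Stratum 2 (Middle): n = 364; a·d/n = 8·239/364 = 5.2527; b·c/n = 64·53/364 = 9.3187
Stratum 3 (High): n = 367; a·d/n = 39·49/367 = 5.2071; b·c/n = 234·45/367 = 28.6921
OR_MH = (24.8918 + 5.2527 + 5.2071) / (39.8336 + 9.3187 + 28.6921) = 35.3517 / 77.8444 = 0.45413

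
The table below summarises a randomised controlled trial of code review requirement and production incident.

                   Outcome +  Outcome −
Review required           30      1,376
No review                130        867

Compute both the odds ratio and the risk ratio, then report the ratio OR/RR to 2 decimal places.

Cells: a = 30, b = 1376, c = 130, d = 867.
OR = (30·867)/(1376·130) = 26010/178880 = 0.14540
Risk in exposed = 30/1406 = 0.02134; risk in unexposed = 130/997 = 0.13039; RR = 0.16364
OR/RR = 0.14540 / 0.16364 = 0.88857
The outcome is not rare, so the OR lies further from 1 than the RR.

0.89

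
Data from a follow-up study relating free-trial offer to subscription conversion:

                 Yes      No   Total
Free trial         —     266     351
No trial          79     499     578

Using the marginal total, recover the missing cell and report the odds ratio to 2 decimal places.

2.02

The missing cell is in the exposed row: 351 − 266 = 85.
So a = 85, b = 266, c = 79, d = 499.
OR = (a·d)/(b·c) = (85 × 499) / (266 × 79) = 42415 / 21014 = 2.01842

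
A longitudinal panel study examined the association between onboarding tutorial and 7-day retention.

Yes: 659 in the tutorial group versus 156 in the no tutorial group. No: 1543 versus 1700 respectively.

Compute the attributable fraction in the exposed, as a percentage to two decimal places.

71.91

From the description: a = 659, b = 1543, c = 156, d = 1700.
Risk in exposed = 659/2202 = 0.29927; risk in unexposed = 156/1856 = 0.08405.
RR = 0.29927/0.08405 = 3.56059
AR% = (RR − 1)/RR × 100 = (3.56059 − 1)/3.56059 × 100 = 71.9147%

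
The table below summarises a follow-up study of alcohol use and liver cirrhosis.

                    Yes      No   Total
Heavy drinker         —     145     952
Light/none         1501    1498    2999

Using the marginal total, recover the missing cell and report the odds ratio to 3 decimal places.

5.554

The missing cell is in the exposed row: 952 − 145 = 807.
So a = 807, b = 145, c = 1501, d = 1498.
OR = (a·d)/(b·c) = (807 × 1498) / (145 × 1501) = 1208886 / 217645 = 5.55439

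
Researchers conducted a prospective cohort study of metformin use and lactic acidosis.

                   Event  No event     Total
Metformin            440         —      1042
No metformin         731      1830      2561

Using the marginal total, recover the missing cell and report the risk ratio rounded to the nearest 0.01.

1.48

The missing cell is in the exposed row: 1042 − 440 = 602.
So a = 440, b = 602, c = 731, d = 1830.
RR = [a/(a+b)] / [c/(c+d)] = (440/1042) / (731/2561) = 0.42226/0.28544 = 1.47937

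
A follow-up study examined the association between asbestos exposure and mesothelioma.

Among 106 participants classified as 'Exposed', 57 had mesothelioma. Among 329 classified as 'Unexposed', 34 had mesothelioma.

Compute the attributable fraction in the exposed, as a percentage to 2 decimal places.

From the description: a = 57, b = 49, c = 34, d = 295.
Risk in exposed = 57/106 = 0.53774; risk in unexposed = 34/329 = 0.10334.
RR = 0.53774/0.10334 = 5.20339
AR% = (RR − 1)/RR × 100 = (5.20339 − 1)/5.20339 × 100 = 80.7817%

80.78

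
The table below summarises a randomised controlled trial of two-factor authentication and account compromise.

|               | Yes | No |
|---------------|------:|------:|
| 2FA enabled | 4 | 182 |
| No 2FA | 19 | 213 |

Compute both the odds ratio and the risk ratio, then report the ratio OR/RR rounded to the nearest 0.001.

Cells: a = 4, b = 182, c = 19, d = 213.
OR = (4·213)/(182·19) = 852/3458 = 0.24639
Risk in exposed = 4/186 = 0.02151; risk in unexposed = 19/232 = 0.08190; RR = 0.26259
OR/RR = 0.24639 / 0.26259 = 0.93828
The outcome is rare in both groups, so OR ≈ RR (ratio near 1).

0.938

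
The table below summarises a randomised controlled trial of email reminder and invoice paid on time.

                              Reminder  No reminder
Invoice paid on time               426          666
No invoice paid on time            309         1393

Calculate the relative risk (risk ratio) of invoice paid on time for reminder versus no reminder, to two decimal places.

Reading the table with exposure as columns: a = 426 (Reminder, case), b = 309 (Reminder, non-case), c = 666 (No reminder, case), d = 1393.
Risk in exposed = 426/735 = 0.57959; risk in unexposed = 666/2059 = 0.32346.
RR = 0.57959 / 0.32346 = 1.79186
The risk among the exposed is 1.79 times that among the unexposed.

1.79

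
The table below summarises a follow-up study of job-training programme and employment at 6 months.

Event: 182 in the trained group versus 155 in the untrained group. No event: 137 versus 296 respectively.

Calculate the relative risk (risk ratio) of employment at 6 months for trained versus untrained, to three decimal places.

1.660

From the description: a = 182, b = 137, c = 155, d = 296.
Risk in exposed = 182/319 = 0.57053; risk in unexposed = 155/451 = 0.34368.
RR = 0.57053 / 0.34368 = 1.66007
The risk among the exposed is 1.66 times that among the unexposed.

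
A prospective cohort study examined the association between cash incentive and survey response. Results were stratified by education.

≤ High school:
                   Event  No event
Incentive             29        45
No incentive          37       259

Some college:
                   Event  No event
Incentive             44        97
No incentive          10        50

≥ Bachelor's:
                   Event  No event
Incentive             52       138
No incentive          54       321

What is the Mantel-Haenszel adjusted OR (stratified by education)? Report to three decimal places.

OR_MH = Σ(aᵢdᵢ/nᵢ) / Σ(bᵢcᵢ/nᵢ), where nᵢ is the stratum total.
Stratum 1 (≤ High school): n = 370; a·d/n = 29·259/370 = 20.3000; b·c/n = 45·37/370 = 4.5000
Stratum 2 (Some college): n = 201; a·d/n = 44·50/201 = 10.9453; b·c/n = 97·10/201 = 4.8259
Stratum 3 (≥ Bachelor's): n = 565; a·d/n = 52·321/565 = 29.5434; b·c/n = 138·54/565 = 13.1894
OR_MH = (20.3000 + 10.9453 + 29.5434) / (4.5000 + 4.8259 + 13.1894) = 60.7886 / 22.5153 = 2.69989

2.700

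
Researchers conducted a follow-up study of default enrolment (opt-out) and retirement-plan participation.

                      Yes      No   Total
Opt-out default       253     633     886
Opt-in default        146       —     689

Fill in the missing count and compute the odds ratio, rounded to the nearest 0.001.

1.486

The missing cell is in the unexposed row: 689 − 146 = 543.
So a = 253, b = 633, c = 146, d = 543.
OR = (a·d)/(b·c) = (253 × 543) / (633 × 146) = 137379 / 92418 = 1.48650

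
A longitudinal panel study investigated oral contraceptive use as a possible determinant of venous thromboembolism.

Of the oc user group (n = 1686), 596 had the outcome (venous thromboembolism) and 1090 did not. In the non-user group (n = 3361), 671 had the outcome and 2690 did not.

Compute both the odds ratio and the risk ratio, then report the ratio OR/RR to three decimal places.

1.238

From the description: a = 596, b = 1090, c = 671, d = 2690.
OR = (596·2690)/(1090·671) = 1603240/731390 = 2.19205
Risk in exposed = 596/1686 = 0.35350; risk in unexposed = 671/3361 = 0.19964; RR = 1.77066
OR/RR = 2.19205 / 1.77066 = 1.23798
The outcome is not rare, so the OR lies further from 1 than the RR.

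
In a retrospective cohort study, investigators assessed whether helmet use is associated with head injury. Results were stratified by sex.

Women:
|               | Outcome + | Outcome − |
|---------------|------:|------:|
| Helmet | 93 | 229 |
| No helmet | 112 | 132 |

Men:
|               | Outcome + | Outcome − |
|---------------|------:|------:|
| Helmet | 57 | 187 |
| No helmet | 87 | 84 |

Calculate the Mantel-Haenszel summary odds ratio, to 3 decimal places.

0.393

OR_MH = Σ(aᵢdᵢ/nᵢ) / Σ(bᵢcᵢ/nᵢ), where nᵢ is the stratum total.
Stratum 1 (Women): n = 566; a·d/n = 93·132/566 = 21.6890; b·c/n = 229·112/566 = 45.3145
Stratum 2 (Men): n = 415; a·d/n = 57·84/415 = 11.5373; b·c/n = 187·87/415 = 39.2024
OR_MH = (21.6890 + 11.5373) / (45.3145 + 39.2024) = 33.2264 / 84.5169 = 0.39313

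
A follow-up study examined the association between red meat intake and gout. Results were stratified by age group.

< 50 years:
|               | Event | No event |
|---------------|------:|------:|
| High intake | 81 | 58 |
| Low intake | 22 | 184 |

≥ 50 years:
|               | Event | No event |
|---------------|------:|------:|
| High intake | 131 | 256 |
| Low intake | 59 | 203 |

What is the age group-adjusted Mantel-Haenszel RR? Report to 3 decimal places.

2.299

RR_MH = Σ(aᵢ·n₀ᵢ/nᵢ) / Σ(cᵢ·n₁ᵢ/nᵢ), with n₁ᵢ = aᵢ+bᵢ (exposed), n₀ᵢ = cᵢ+dᵢ (unexposed), nᵢ = n₁ᵢ+n₀ᵢ.
Stratum 1 (< 50 years): n₁ = 139, n₀ = 206, n = 345; a·n₀/n = 81·206/345 = 48.3652; c·n₁/n = 22·139/345 = 8.8638
Stratum 2 (≥ 50 years): n₁ = 387, n₀ = 262, n = 649; a·n₀/n = 131·262/649 = 52.8844; c·n₁/n = 59·387/649 = 35.1818
RR_MH = (48.3652 + 52.8844) / (8.8638 + 35.1818) = 101.2497 / 44.0456 = 2.29875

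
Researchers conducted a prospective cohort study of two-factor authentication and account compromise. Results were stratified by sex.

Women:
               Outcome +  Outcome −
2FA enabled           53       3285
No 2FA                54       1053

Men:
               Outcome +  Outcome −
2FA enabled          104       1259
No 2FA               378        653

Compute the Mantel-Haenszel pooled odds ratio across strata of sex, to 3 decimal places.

0.171

OR_MH = Σ(aᵢdᵢ/nᵢ) / Σ(bᵢcᵢ/nᵢ), where nᵢ is the stratum total.
Stratum 1 (Women): n = 4445; a·d/n = 53·1053/4445 = 12.5555; b·c/n = 3285·54/4445 = 39.9078
Stratum 2 (Men): n = 2394; a·d/n = 104·653/2394 = 28.3676; b·c/n = 1259·378/2394 = 198.7895
OR_MH = (12.5555 + 28.3676) / (39.9078 + 198.7895) = 40.9230 / 238.6972 = 0.17144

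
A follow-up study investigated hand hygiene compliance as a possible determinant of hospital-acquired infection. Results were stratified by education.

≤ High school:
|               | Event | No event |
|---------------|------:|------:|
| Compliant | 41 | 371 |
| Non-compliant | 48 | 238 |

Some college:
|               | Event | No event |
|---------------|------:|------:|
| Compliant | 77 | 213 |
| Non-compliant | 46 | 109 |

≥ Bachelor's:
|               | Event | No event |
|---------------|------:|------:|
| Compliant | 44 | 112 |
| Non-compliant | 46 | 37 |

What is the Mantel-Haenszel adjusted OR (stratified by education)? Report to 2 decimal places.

OR_MH = Σ(aᵢdᵢ/nᵢ) / Σ(bᵢcᵢ/nᵢ), where nᵢ is the stratum total.
Stratum 1 (≤ High school): n = 698; a·d/n = 41·238/698 = 13.9799; b·c/n = 371·48/698 = 25.5129
Stratum 2 (Some college): n = 445; a·d/n = 77·109/445 = 18.8607; b·c/n = 213·46/445 = 22.0180
Stratum 3 (≥ Bachelor's): n = 239; a·d/n = 44·37/239 = 6.8117; b·c/n = 112·46/239 = 21.5565
OR_MH = (13.9799 + 18.8607 + 6.8117) / (25.5129 + 22.0180 + 21.5565) = 39.6523 / 69.0874 = 0.57394

0.57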